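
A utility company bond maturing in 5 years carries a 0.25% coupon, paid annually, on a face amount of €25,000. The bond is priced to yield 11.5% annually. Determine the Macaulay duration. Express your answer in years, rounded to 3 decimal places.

4.966 years

Periodic yield y = 0.115. Discount each cash flow and weight by its year:
  t   CF        PV=CF/(1+0.115)^t    t·PV
  1        62.50        56.0538        56.0538
  2        62.50        50.2725       100.5450
  3        62.50        45.0874       135.2623
  4        62.50        40.4372       161.7486
  5    25,062.50    14,542.8677    72,714.3385
  Σ                 14,734.7186    73,167.9481
Price P = Σ PV = 14,734.7186.
Macaulay duration = Σ(t·PV) / P = 73,167.9481 / 14,734.7186 = 4.96568 years.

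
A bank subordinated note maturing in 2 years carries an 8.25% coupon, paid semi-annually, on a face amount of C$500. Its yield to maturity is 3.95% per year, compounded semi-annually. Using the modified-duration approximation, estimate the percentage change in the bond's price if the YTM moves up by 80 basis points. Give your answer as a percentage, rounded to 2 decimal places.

-1.48%

Periodic yield y = 0.01975. Modified duration first:
  t   CF        PV=CF/(1+0.01975)^t    t·PV
  1       20.625        20.2255        20.2255
  2       20.625        19.8338        39.6677
  3       20.625        19.4497        58.3491
  4      520.625       481.4489     1,925.7954
  Σ                    540.9579     2,044.0377
P = 540.9579; D_Mac = 3.77855 half-year periods = 1.88928 yrs; D_mod = 1.88928/(1+0.01975) = 1.85269 yrs.
ΔP/P ≈ -D_mod · Δy = -1.85269 × (+0.008) = -0.014821 = -1.4821%.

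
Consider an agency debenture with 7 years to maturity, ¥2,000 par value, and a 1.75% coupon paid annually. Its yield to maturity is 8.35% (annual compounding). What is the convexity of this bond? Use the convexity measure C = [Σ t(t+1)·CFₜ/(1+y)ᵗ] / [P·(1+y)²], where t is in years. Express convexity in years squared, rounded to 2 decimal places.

43.66

With y = 0.0835:
  t   CF        PV=CF/(1+0.0835)^t    t·PV        t(t+1)·PV
  1        35.00        32.3027        32.3027          64.6054
  2        35.00        29.8133        59.6266         178.8799
  3        35.00        27.5157        82.5472         330.1890
  4        35.00        25.3952       101.5810         507.9049
  5        35.00        23.4382       117.1908         703.1447
  6        35.00        21.6319       129.7914         908.5396
  7     2,035.00     1,160.8123     8,125.6862      65,005.4892
  Σ                  1,320.9094     8,648.7259      67,698.7526
P = 1,320.9094.
Convexity = Σ t(t+1)·PV / [P·(1+y)²] = 67,698.7526 / (1,320.9094 × 1.173972) = 43.65659.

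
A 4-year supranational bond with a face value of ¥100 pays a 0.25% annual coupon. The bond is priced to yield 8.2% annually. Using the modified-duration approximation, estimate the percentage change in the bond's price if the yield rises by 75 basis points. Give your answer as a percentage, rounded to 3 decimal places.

-2.760%

Periodic yield y = 0.082. Modified duration first:
  t   CF        PV=CF/(1+0.082)^t    t·PV
  1         0.25         0.2311         0.2311
  2         0.25         0.2135         0.4271
  3         0.25         0.1974         0.5921
  4       100.25        73.1434       292.5737
  Σ                     73.7854       293.8239
P = 73.7854; D_Mac = 3.98214 yrs; D_mod = 3.98214/(1+0.082) = 3.68035 yrs.
ΔP/P ≈ -D_mod · Δy = -3.68035 × (+0.0075) = -0.027603 = -2.7603%.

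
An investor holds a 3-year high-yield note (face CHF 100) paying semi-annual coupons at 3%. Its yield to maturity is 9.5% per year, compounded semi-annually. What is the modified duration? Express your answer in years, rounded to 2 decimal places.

2.75 years

Periodic yield y = 0.0475. First find Macaulay duration:
  t   CF        PV=CF/(1+0.0475)^t    t·PV
  1         1.50         1.4320         1.4320
  2         1.50         1.3670         2.7341
  3         1.50         1.3051         3.9152
  4         1.50         1.2459         4.9835
  5         1.50         1.1894         5.9469
  6       101.50        76.8319       460.9917
  Σ                     83.3713       480.0034
P = 83.3713; Macaulay duration = 480.0034 / 83.3713 = 5.75742 half-year periods = 2.87871 years.
Modified duration = D_Mac / (1 + y) = 2.87871 / 1.0475 = 2.74817 years.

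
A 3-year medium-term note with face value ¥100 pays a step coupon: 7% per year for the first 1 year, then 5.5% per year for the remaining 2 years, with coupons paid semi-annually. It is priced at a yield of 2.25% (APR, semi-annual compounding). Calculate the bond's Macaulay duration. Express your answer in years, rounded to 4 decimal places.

Periodic yield y = 0.01125. Discount each cash flow and weight by its period:
  t   CF        PV=CF/(1+0.01125)^t    t·PV
  1         3.50         3.4611         3.4611
  2         3.50         3.4226         6.8451
  3         2.75         2.6592         7.9777
  4         2.75         2.6297        10.5186
  5         2.75         2.6004        13.0020
  6       102.75        96.0795       576.4769
  Σ                    110.8524       618.2814
Price P = Σ PV = 110.8524.
Macaulay duration = Σ(t·PV) / P = 618.2814 / 110.8524 = 5.57752 half-year periods.
In years: 5.57752 / 2 = 2.78876 years.

2.7888 years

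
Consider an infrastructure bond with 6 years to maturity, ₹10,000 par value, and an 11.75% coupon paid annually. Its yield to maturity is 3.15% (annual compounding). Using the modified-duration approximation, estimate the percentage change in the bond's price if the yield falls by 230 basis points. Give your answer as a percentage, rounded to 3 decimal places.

Periodic yield y = 0.0315. Modified duration first:
  t   CF        PV=CF/(1+0.0315)^t    t·PV
  1     1,175.00     1,139.1178     1,139.1178
  2     1,175.00     1,104.3314     2,208.6627
  3     1,175.00     1,070.6072     3,211.8217
  4     1,175.00     1,037.9130     4,151.6519
  5     1,175.00     1,006.2171     5,031.0856
  6    11,175.00     9,277.5251    55,665.1506
  Σ                 14,635.7116    71,407.4903
P = 14,635.7116; D_Mac = 4.87899 yrs; D_mod = 4.87899/(1+0.0315) = 4.73000 yrs.
ΔP/P ≈ -D_mod · Δy = -4.73000 × (-0.023) = +0.108790 = +10.8790%.

+10.879%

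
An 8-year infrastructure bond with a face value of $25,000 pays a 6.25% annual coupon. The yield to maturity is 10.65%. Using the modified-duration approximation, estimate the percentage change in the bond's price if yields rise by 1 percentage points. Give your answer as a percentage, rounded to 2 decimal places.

Periodic yield y = 0.1065. Modified duration first:
  t   CF        PV=CF/(1+0.1065)^t    t·PV
  1     1,562.50     1,412.1103     1,412.1103
  2     1,562.50     1,276.1954     2,552.3909
  3     1,562.50     1,153.3624     3,460.0871
  4     1,562.50     1,042.3519     4,169.4075
  5     1,562.50       942.0261     4,710.1305
  6     1,562.50       851.3566     5,108.1397
  7     1,562.50       769.4140     5,385.8982
  8    26,562.50    11,821.0921    94,568.7369
  Σ                 19,267.9088   121,366.9009
P = 19,267.9088; D_Mac = 6.29891 yrs; D_mod = 6.29891/(1+0.1065) = 5.69265 yrs.
ΔP/P ≈ -D_mod · Δy = -5.69265 × (+0.01) = -0.056926 = -5.6926%.

-5.69%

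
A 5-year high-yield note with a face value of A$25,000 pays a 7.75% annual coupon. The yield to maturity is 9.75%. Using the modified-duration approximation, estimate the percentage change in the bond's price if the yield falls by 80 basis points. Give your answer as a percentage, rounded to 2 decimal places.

+3.13%

Periodic yield y = 0.0975. Modified duration first:
  t   CF        PV=CF/(1+0.0975)^t    t·PV
  1     1,937.50     1,765.3759     1,765.3759
  2     1,937.50     1,608.5429     3,217.0858
  3     1,937.50     1,465.6428     4,396.9283
  4     1,937.50     1,335.4376     5,341.7503
  5    26,937.50    16,917.4399    84,587.1996
  Σ                 23,092.4390    99,308.3399
P = 23,092.4390; D_Mac = 4.30047 yrs; D_mod = 4.30047/(1+0.0975) = 3.91842 yrs.
ΔP/P ≈ -D_mod · Δy = -3.91842 × (-0.008) = +0.031347 = +3.1347%.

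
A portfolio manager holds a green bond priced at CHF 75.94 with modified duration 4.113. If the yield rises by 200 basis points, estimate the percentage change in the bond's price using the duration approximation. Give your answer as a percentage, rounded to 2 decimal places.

-8.23%

Duration approximation: ΔP/P ≈ -D_mod · Δy = -4.113 × (+0.02) = -0.082260.
As a percentage: -8.2260%.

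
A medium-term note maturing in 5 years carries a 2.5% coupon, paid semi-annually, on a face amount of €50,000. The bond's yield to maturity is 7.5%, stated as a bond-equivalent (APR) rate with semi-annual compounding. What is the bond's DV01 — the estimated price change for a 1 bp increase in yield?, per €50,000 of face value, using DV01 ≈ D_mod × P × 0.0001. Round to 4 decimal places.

€17.9608

Periodic yield y = 0.0375.
  t   CF        PV=CF/(1+0.0375)^t    t·PV
  1       625.00       602.4096       602.4096
  2       625.00       580.6358     1,161.2716
  3       625.00       559.6490     1,678.9469
  4       625.00       539.4207     2,157.6827
  5       625.00       519.9236     2,599.6178
  6       625.00       501.1311     3,006.7868
  7       625.00       483.0180     3,381.1257
  8       625.00       465.5595     3,724.4758
  9       625.00       448.7320     4,038.5883
  10   50,625.00    35,033.5367   350,335.3670
  Σ                 39,734.0159   372,686.2722
P = 39,734.0159; D_Mac = 9.37953 half-year periods = 4.68976 yrs; D_mod = 4.52025 yrs.
DV01 ≈ 4.52025 × 39,734.0159 × 0.0001 = 17.960784.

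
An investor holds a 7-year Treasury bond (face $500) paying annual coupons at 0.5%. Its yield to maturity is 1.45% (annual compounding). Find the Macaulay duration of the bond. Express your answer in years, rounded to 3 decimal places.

6.892 years

Periodic yield y = 0.0145. Discount each cash flow and weight by its year:
  t   CF        PV=CF/(1+0.0145)^t    t·PV
  1         2.50         2.4643         2.4643
  2         2.50         2.4290         4.8581
  3         2.50         2.3943         7.1830
  4         2.50         2.3601         9.4404
  5         2.50         2.3264        11.6319
  6         2.50         2.2931        13.7587
  7       502.50       454.3303     3,180.3121
  Σ                    468.5976     3,229.6485
Price P = Σ PV = 468.5976.
Macaulay duration = Σ(t·PV) / P = 3,229.6485 / 468.5976 = 6.89216 years.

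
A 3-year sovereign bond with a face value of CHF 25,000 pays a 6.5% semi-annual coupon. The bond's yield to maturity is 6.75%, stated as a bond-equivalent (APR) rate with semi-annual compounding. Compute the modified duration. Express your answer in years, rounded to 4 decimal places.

Periodic yield y = 0.03375. First find Macaulay duration:
  t   CF        PV=CF/(1+0.03375)^t    t·PV
  1       812.50       785.9734       785.9734
  2       812.50       760.3128     1,520.6257
  3       812.50       735.4901     2,206.4702
  4       812.50       711.4777     2,845.9107
  5       812.50       688.2493     3,441.2463
  6    25,812.50    21,151.2936   126,907.7616
  Σ                 24,832.7968   137,707.9879
P = 24,832.7968; Macaulay duration = 137,707.9879 / 24,832.7968 = 5.54541 half-year periods = 2.77270 years.
Modified duration = D_Mac / (1 + y) = 2.77270 / 1.03375 = 2.68218 years.

2.6822 years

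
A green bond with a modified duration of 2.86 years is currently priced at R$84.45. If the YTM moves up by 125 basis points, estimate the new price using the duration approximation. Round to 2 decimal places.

R$81.43

Duration approximation: ΔP/P ≈ -D_mod · Δy = -2.86 × (+0.0125) = -0.035750.
New price ≈ 84.45 × (1 - 0.035750) = 81.4309125.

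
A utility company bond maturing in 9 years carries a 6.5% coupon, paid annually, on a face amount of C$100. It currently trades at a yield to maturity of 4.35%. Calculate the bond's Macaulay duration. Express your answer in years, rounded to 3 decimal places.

7.240 years

Periodic yield y = 0.0435. Discount each cash flow and weight by its year:
  t   CF        PV=CF/(1+0.0435)^t    t·PV
  1         6.50         6.2290         6.2290
  2         6.50         5.9694        11.9387
  3         6.50         5.7205        17.1616
  4         6.50         5.4821        21.9282
  5         6.50         5.2535        26.2676
  6         6.50         5.0345        30.2072
  7         6.50         4.8247        33.7726
  8         6.50         4.6235        36.9882
  9       106.50        72.5968       653.3713
  Σ                    115.7340       837.8645
Price P = Σ PV = 115.7340.
Macaulay duration = Σ(t·PV) / P = 837.8645 / 115.7340 = 7.23957 years.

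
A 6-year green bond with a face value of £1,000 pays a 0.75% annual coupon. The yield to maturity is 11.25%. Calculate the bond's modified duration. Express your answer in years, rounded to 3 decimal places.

Periodic yield y = 0.1125. First find Macaulay duration:
  t   CF        PV=CF/(1+0.1125)^t    t·PV
  1         7.50         6.7416         6.7416
  2         7.50         6.0598        12.1197
  3         7.50         5.4470        16.3411
  4         7.50         4.8962        19.5849
  5         7.50         4.4011        22.0055
  6     1,007.50       531.4286     3,188.5717
  Σ                    558.9744     3,265.3645
P = 558.9744; Macaulay duration = 3,265.3645 / 558.9744 = 5.84171 years.
Modified duration = D_Mac / (1 + y) = 5.84171 / 1.1125 = 5.25097 years.

5.251 years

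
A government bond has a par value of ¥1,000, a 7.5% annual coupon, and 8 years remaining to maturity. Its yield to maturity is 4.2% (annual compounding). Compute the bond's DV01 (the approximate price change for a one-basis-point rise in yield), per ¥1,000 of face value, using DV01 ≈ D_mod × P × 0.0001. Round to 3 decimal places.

Periodic yield y = 0.042.
  t   CF        PV=CF/(1+0.042)^t    t·PV
  1        75.00        71.9770        71.9770
  2        75.00        69.0758       138.1516
  3        75.00        66.2915       198.8746
  4        75.00        63.6195       254.4781
  5        75.00        61.0552       305.2760
  6        75.00        58.5942       351.5655
  7        75.00        56.2325       393.6274
  8     1,075.00       773.5114     6,188.0911
  Σ                  1,220.3571     7,902.0412
P = 1,220.3571; D_Mac = 6.47519 yrs; D_mod = 6.21419 yrs.
DV01 ≈ 6.21419 × 1,220.3571 × 0.0001 = 0.758353.

¥0.758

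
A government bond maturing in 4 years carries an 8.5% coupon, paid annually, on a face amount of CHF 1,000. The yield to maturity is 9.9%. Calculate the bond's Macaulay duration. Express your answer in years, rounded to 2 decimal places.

Periodic yield y = 0.099. Discount each cash flow and weight by its year:
  t   CF        PV=CF/(1+0.099)^t    t·PV
  1        85.00        77.3430        77.3430
  2        85.00        70.3758       140.7517
  3        85.00        64.0362       192.1087
  4     1,085.00       743.7705     2,975.0821
  Σ                    955.5256     3,385.2856
Price P = Σ PV = 955.5256.
Macaulay duration = Σ(t·PV) / P = 3,385.2856 / 955.5256 = 3.54285 years.

3.54 years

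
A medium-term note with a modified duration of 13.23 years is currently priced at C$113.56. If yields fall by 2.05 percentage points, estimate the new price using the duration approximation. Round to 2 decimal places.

Duration approximation: ΔP/P ≈ -D_mod · Δy = -13.23 × (-0.0205) = +0.271215.
New price ≈ 113.56 × (1 + 0.271215) = 144.3591754.

C$144.36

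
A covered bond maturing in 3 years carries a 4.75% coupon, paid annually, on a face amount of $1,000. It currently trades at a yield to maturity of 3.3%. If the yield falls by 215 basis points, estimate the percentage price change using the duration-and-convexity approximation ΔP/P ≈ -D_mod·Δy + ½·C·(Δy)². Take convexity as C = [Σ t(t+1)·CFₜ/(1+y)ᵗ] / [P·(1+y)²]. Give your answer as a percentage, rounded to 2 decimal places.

With y = 0.033:
  t   CF        PV=CF/(1+0.033)^t    t·PV        t(t+1)·PV
  1        47.50        45.9826        45.9826          91.9652
  2        47.50        44.5136        89.0273         267.0818
  3     1,047.50       950.2832     2,850.8497      11,403.3988
  Σ                  1,040.7794     2,985.8595      11,762.4457
P = 1,040.7794; D_Mac = 2.86887 yrs; D_mod = 2.77722 yrs; C = 10.59103.
Duration effect: -2.77722 × (-0.0215) = +0.059710
Convexity effect: 0.5 × 10.59103 × (-0.0215)² = +0.0024479
ΔP/P ≈ +0.059710 + 0.0024479 = +0.062158 = +6.2158%.

+6.22%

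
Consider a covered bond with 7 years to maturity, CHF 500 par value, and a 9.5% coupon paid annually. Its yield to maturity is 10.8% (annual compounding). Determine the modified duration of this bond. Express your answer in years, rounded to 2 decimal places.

Periodic yield y = 0.108. First find Macaulay duration:
  t   CF        PV=CF/(1+0.108)^t    t·PV
  1        47.50        42.8700        42.8700
  2        47.50        38.6914        77.3827
  3        47.50        34.9200       104.7600
  4        47.50        31.5163       126.0650
  5        47.50        28.4443       142.2214
  6        47.50        25.6717       154.0303
  7       547.50       267.0581     1,869.4069
  Σ                    469.1718     2,516.7364
P = 469.1718; Macaulay duration = 2,516.7364 / 469.1718 = 5.36421 years.
Modified duration = D_Mac / (1 + y) = 5.36421 / 1.108 = 4.84135 years.

4.84 years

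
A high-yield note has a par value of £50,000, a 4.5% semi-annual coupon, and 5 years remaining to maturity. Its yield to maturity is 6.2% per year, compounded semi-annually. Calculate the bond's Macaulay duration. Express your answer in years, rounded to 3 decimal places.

Periodic yield y = 0.031. Discount each cash flow and weight by its period:
  t   CF        PV=CF/(1+0.031)^t    t·PV
  1     1,125.00     1,091.1736     1,091.1736
  2     1,125.00     1,058.3643     2,116.7286
  3     1,125.00     1,026.5415     3,079.6246
  4     1,125.00       995.6756     3,982.7024
  5     1,125.00       965.7377     4,828.6886
  6     1,125.00       936.7000     5,620.2001
  7     1,125.00       908.5354     6,359.7480
  8     1,125.00       881.2177     7,049.7414
  9     1,125.00       854.7213     7,692.4918
  10   51,125.00    37,674.4281   376,744.2808
  Σ                 46,393.0953   418,565.3800
Price P = Σ PV = 46,393.0953.
Macaulay duration = Σ(t·PV) / P = 418,565.3800 / 46,393.0953 = 9.02215 half-year periods.
In years: 9.02215 / 2 = 4.51107 years.

4.511 years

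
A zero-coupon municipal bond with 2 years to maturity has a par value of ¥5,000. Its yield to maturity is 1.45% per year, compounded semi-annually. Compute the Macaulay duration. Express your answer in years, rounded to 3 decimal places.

2.000 years

A zero-coupon bond has a single cash flow at maturity, so its Macaulay duration equals its maturity: 2 years.
(Equivalently: 4 semi-annual periods ÷ 2 = 2 years.)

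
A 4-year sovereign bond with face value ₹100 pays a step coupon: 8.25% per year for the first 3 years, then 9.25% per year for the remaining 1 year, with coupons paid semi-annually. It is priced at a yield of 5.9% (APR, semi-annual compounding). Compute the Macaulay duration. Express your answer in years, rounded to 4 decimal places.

3.5123 years

Periodic yield y = 0.0295. Discount each cash flow and weight by its period:
  t   CF        PV=CF/(1+0.0295)^t    t·PV
  1        4.125         4.0068         4.0068
  2        4.125         3.8920         7.7840
  3        4.125         3.7805        11.3414
  4        4.125         3.6721        14.6885
  5        4.125         3.5669        17.8346
  6        4.125         3.4647        20.7882
  7        4.625         3.7734        26.4135
  8      104.625        82.9134       663.3071
  Σ                    109.0697       766.1640
Price P = Σ PV = 109.0697.
Macaulay duration = Σ(t·PV) / P = 766.1640 / 109.0697 = 7.02453 half-year periods.
In years: 7.02453 / 2 = 3.51227 years.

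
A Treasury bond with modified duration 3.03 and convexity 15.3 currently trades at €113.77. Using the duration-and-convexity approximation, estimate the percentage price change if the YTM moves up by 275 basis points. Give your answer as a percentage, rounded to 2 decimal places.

Duration effect: -D_mod·Δy = -3.03 × (+0.0275) = -0.083325
Convexity effect: ½·C·(Δy)² = 0.5 × 15.3 × (0.0275)² = +0.0057853125
ΔP/P ≈ -0.083325 + 0.0057853125 = -0.0775396875
= -7.75396875%.

-7.75%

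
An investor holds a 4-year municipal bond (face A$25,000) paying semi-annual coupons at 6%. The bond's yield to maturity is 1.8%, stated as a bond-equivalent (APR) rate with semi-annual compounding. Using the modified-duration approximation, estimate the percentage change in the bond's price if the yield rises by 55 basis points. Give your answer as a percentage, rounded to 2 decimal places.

-1.99%

Periodic yield y = 0.009. Modified duration first:
  t   CF        PV=CF/(1+0.009)^t    t·PV
  1       750.00       743.3102       743.3102
  2       750.00       736.6801     1,473.3602
  3       750.00       730.1091     2,190.3273
  4       750.00       723.5967     2,894.3869
  5       750.00       717.1425     3,585.7123
  6       750.00       710.7457     4,264.4744
  7       750.00       704.4061     4,930.8426
  8    25,750.00    23,968.8890   191,751.1117
  Σ                 29,034.8794   211,833.5256
P = 29,034.8794; D_Mac = 7.29583 half-year periods = 3.64791 yrs; D_mod = 3.64791/(1+0.009) = 3.61538 yrs.
ΔP/P ≈ -D_mod · Δy = -3.61538 × (+0.0055) = -0.019885 = -1.9885%.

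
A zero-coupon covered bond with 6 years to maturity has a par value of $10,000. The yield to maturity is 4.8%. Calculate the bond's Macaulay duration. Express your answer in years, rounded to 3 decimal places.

A zero-coupon bond has a single cash flow at maturity, so its Macaulay duration equals its maturity: 6 years.

6.000 years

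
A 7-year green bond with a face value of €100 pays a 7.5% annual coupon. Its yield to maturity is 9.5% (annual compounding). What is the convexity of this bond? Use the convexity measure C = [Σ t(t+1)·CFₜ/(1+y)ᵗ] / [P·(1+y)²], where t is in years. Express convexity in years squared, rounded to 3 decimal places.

34.611

With y = 0.095:
  t   CF        PV=CF/(1+0.095)^t    t·PV        t(t+1)·PV
  1         7.50         6.8493         6.8493          13.6986
  2         7.50         6.2551        12.5102          37.5305
  3         7.50         5.7124        17.1372          68.5488
  4         7.50         5.2168        20.8672         104.3361
  5         7.50         4.7642        23.8210         142.9262
  6         7.50         4.3509        26.1052         182.7367
  7       107.50        56.9521       398.6646       3,189.3168
  Σ                     90.1008       505.9548       3,739.0938
P = 90.1008.
Convexity = Σ t(t+1)·PV / [P·(1+y)²] = 3,739.0938 / (90.1008 × 1.199025) = 34.61064.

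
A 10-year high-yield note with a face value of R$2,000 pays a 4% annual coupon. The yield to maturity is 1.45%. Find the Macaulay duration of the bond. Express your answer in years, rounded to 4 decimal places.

Periodic yield y = 0.0145. Discount each cash flow and weight by its year:
  t   CF        PV=CF/(1+0.0145)^t    t·PV
  1        80.00        78.8566        78.8566
  2        80.00        77.7295       155.4590
  3        80.00        76.6185       229.8556
  4        80.00        75.5234       302.0938
  5        80.00        74.4440       372.2200
  6        80.00        73.3800       440.2800
  7        80.00        72.3312       506.3184
  8        80.00        71.2974       570.3790
  9        80.00        70.2783       632.5051
  10    2,080.00     1,801.1207    18,011.2072
  Σ                  2,471.5797    21,299.1746
Price P = Σ PV = 2,471.5797.
Macaulay duration = Σ(t·PV) / P = 21,299.1746 / 2,471.5797 = 8.61764 years.

8.6176 years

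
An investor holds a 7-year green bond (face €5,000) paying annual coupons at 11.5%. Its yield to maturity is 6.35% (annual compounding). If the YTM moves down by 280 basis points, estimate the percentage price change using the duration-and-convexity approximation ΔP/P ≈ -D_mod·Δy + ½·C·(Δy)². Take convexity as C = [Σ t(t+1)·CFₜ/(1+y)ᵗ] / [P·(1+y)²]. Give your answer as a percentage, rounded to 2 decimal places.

With y = 0.0635:
  t   CF        PV=CF/(1+0.0635)^t    t·PV        t(t+1)·PV
  1       575.00       540.6676       540.6676       1,081.3352
  2       575.00       508.3851     1,016.7703       3,050.3109
  3       575.00       478.0302     1,434.0907       5,736.3628
  4       575.00       449.4878     1,797.9510       8,989.7552
  5       575.00       422.6495     2,113.2476      12,679.4854
  6       575.00       397.4137     2,384.4824      16,691.3771
  7     5,575.00     3,623.1174    25,361.8221     202,894.5769
  Σ                  6,419.7514    34,649.0318     251,123.2035
P = 6,419.7514; D_Mac = 5.39725 yrs; D_mod = 5.07499 yrs; C = 34.58547.
Duration effect: -5.07499 × (-0.028) = +0.142100
Convexity effect: 0.5 × 34.58547 × (-0.028)² = +0.0135575
ΔP/P ≈ +0.142100 + 0.0135575 = +0.155657 = +15.5657%.

+15.57%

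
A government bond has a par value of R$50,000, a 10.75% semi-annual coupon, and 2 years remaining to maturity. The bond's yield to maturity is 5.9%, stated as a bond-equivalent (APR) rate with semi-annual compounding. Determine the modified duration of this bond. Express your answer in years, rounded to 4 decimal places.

Periodic yield y = 0.0295. First find Macaulay duration:
  t   CF        PV=CF/(1+0.0295)^t    t·PV
  1     2,687.50     2,610.4905     2,610.4905
  2     2,687.50     2,535.6877     5,071.3755
  3     2,687.50     2,463.0284     7,389.0852
  4    52,687.50    46,903.1692   187,612.6766
  Σ                 54,512.3758   202,683.6278
P = 54,512.3758; Macaulay duration = 202,683.6278 / 54,512.3758 = 3.71812 half-year periods = 1.85906 years.
Modified duration = D_Mac / (1 + y) = 1.85906 / 1.0295 = 1.80579 years.

1.8058 years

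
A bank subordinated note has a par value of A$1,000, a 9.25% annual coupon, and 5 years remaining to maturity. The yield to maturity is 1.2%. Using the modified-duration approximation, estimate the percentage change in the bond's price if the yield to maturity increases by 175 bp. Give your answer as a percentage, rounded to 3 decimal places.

Periodic yield y = 0.012. Modified duration first:
  t   CF        PV=CF/(1+0.012)^t    t·PV
  1        92.50        91.4032        91.4032
  2        92.50        90.3193       180.6387
  3        92.50        89.2483       267.7450
  4        92.50        88.1901       352.7603
  5     1,092.50     1,029.2453     5,146.2264
  Σ                  1,388.4062     6,038.7735
P = 1,388.4062; D_Mac = 4.34943 yrs; D_mod = 4.34943/(1+0.012) = 4.29785 yrs.
ΔP/P ≈ -D_mod · Δy = -4.29785 × (+0.0175) = -0.075212 = -7.5212%.

-7.521%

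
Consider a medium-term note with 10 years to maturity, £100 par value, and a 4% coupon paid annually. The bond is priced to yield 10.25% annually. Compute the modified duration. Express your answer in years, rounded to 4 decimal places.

Periodic yield y = 0.1025. First find Macaulay duration:
  t   CF        PV=CF/(1+0.1025)^t    t·PV
  1         4.00         3.6281         3.6281
  2         4.00         3.2908         6.5816
  3         4.00         2.9849         8.9546
  4         4.00         2.7074        10.8294
  5         4.00         2.4557        12.2783
  6         4.00         2.2273        13.3641
  7         4.00         2.0203        14.1419
  8         4.00         1.8324        14.6596
  9         4.00         1.6621        14.9587
  10      104.00        39.1965       391.9651
  Σ                     62.0055       491.3614
P = 62.0055; Macaulay duration = 491.3614 / 62.0055 = 7.92449 years.
Modified duration = D_Mac / (1 + y) = 7.92449 / 1.1025 = 7.18774 years.

7.1877 years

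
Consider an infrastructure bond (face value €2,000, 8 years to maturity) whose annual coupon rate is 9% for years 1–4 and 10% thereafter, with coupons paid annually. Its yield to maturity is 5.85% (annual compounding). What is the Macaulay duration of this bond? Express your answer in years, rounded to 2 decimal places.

Periodic yield y = 0.0585. Discount each cash flow and weight by its year:
  t   CF        PV=CF/(1+0.0585)^t    t·PV
  1       180.00       170.0520       170.0520
  2       180.00       160.6537       321.3074
  3       180.00       151.7749       455.3247
  4       180.00       143.3868       573.5470
  5       200.00       150.5136       752.5679
  6       200.00       142.1952       853.1710
  7       200.00       134.3365       940.3553
  8     2,200.00     1,396.0333    11,168.2665
  Σ                  2,448.9459    15,234.5918
Price P = Σ PV = 2,448.9459.
Macaulay duration = Σ(t·PV) / P = 15,234.5918 / 2,448.9459 = 6.22088 years.

6.22 years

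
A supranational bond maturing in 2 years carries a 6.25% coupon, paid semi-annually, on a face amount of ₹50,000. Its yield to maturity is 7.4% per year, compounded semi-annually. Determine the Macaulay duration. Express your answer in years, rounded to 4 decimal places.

1.9098 years

Periodic yield y = 0.037. Discount each cash flow and weight by its period:
  t   CF        PV=CF/(1+0.037)^t    t·PV
  1     1,562.50     1,506.7502     1,506.7502
  2     1,562.50     1,452.9896     2,905.9792
  3     1,562.50     1,401.1472     4,203.4415
  4    51,562.50    44,588.0973   178,352.3893
  Σ                 48,948.9844   186,968.5603
Price P = Σ PV = 48,948.9844.
Macaulay duration = Σ(t·PV) / P = 186,968.5603 / 48,948.9844 = 3.81966 half-year periods.
In years: 3.81966 / 2 = 1.90983 years.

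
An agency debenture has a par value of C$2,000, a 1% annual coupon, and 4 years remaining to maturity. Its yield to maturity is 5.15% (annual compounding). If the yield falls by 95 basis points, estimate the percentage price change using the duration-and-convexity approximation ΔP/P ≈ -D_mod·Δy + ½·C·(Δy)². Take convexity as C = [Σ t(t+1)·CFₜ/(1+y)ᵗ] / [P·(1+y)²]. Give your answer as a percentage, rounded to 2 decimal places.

+3.64%

With y = 0.0515:
  t   CF        PV=CF/(1+0.0515)^t    t·PV        t(t+1)·PV
  1        20.00        19.0204        19.0204          38.0409
  2        20.00        18.0889        36.1777         108.5332
  3        20.00        17.2029        51.6088         206.4350
  4     2,020.00     1,652.3965     6,609.5859      33,047.9296
  Σ                  1,706.7087     6,716.3929      33,400.9388
P = 1,706.7087; D_Mac = 3.93529 yrs; D_mod = 3.74255 yrs; C = 17.70030.
Duration effect: -3.74255 × (-0.0095) = +0.035554
Convexity effect: 0.5 × 17.70030 × (-0.0095)² = +0.0007987
ΔP/P ≈ +0.035554 + 0.0007987 = +0.036353 = +3.6353%.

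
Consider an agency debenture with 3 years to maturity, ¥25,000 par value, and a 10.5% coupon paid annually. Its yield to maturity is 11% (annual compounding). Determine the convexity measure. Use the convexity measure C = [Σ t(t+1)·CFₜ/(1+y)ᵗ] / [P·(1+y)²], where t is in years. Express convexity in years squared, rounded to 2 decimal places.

8.54

With y = 0.11:
  t   CF        PV=CF/(1+0.11)^t    t·PV        t(t+1)·PV
  1     2,625.00     2,364.8649     2,364.8649       4,729.7297
  2     2,625.00     2,130.5089     4,261.0178      12,783.0533
  3    27,625.00    20,199.1619    60,597.4857     242,389.9429
  Σ                 24,694.5357    67,223.3684     259,902.7260
P = 24,694.5357.
Convexity = Σ t(t+1)·PV / [P·(1+y)²] = 259,902.7260 / (24,694.5357 × 1.232100) = 8.54209.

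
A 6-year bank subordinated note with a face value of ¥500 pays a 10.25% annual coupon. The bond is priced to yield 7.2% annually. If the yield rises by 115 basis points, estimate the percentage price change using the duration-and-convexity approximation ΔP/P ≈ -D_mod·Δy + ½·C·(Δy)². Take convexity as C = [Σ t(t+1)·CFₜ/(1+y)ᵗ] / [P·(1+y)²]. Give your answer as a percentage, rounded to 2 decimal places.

-5.03%

With y = 0.072:
  t   CF        PV=CF/(1+0.072)^t    t·PV        t(t+1)·PV
  1        51.25        47.8078        47.8078          95.6157
  2        51.25        44.5969        89.1937         267.5812
  3        51.25        41.6016       124.8047         499.2186
  4        51.25        38.8074       155.2297         776.1483
  5        51.25        36.2009       181.0047       1,086.0284
  6       551.25       363.2285     2,179.3709      15,255.5961
  Σ                    572.2431     2,777.4115      17,980.1883
P = 572.2431; D_Mac = 4.85355 yrs; D_mod = 4.52757 yrs; C = 27.34161.
Duration effect: -4.52757 × (+0.0115) = -0.052067
Convexity effect: 0.5 × 27.34161 × (0.0115)² = +0.0018080
ΔP/P ≈ -0.052067 + 0.0018080 = -0.050259 = -5.0259%.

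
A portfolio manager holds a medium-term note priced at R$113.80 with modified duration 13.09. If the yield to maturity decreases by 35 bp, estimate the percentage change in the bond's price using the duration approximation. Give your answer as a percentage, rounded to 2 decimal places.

+4.58%

Duration approximation: ΔP/P ≈ -D_mod · Δy = -13.09 × (-0.0035) = +0.045815.
As a percentage: +4.5815%.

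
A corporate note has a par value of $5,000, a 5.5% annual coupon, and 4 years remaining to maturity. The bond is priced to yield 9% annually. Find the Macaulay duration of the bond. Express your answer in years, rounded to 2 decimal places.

3.68 years

Periodic yield y = 0.09. Discount each cash flow and weight by its year:
  t   CF        PV=CF/(1+0.09)^t    t·PV
  1       275.00       252.2936       252.2936
  2       275.00       231.4620       462.9240
  3       275.00       212.3505       637.0514
  4     5,275.00     3,736.9430    14,947.7720
  Σ                  4,433.0490    16,300.0409
Price P = Σ PV = 4,433.0490.
Macaulay duration = Σ(t·PV) / P = 16,300.0409 / 4,433.0490 = 3.67694 years.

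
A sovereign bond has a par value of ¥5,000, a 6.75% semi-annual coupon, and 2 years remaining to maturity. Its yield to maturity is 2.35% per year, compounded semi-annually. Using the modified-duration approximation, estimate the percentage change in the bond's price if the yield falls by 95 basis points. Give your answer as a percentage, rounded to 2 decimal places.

+1.79%

Periodic yield y = 0.01175. Modified duration first:
  t   CF        PV=CF/(1+0.01175)^t    t·PV
  1       168.75       166.7902       166.7902
  2       168.75       164.8532       329.7064
  3       168.75       162.9387       488.8160
  4     5,168.75     4,932.7905    19,731.1622
  Σ                  5,427.3726    20,716.4747
P = 5,427.3726; D_Mac = 3.81704 half-year periods = 1.90852 yrs; D_mod = 1.90852/(1+0.01175) = 1.88635 yrs.
ΔP/P ≈ -D_mod · Δy = -1.88635 × (-0.0095) = +0.017920 = +1.7920%.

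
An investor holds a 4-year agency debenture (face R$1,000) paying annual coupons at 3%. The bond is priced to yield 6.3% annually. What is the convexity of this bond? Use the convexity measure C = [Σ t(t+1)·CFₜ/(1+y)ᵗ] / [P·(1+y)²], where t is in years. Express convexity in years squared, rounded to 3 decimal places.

With y = 0.063:
  t   CF        PV=CF/(1+0.063)^t    t·PV        t(t+1)·PV
  1        30.00        28.2220        28.2220          56.4440
  2        30.00        26.5494        53.0988         159.2964
  3        30.00        24.9759        74.9278         299.7110
  4     1,030.00       806.6853     3,226.7414      16,133.7069
  Σ                    886.4327     3,382.9899      16,649.1583
P = 886.4327.
Convexity = Σ t(t+1)·PV / [P·(1+y)²] = 16,649.1583 / (886.4327 × 1.129969) = 16.62187.

16.622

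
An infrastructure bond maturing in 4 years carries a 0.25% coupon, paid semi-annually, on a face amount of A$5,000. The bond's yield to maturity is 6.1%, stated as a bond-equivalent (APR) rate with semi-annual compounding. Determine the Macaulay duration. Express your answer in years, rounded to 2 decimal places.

3.98 years

Periodic yield y = 0.0305. Discount each cash flow and weight by its period:
  t   CF        PV=CF/(1+0.0305)^t    t·PV
  1         6.25         6.0650         6.0650
  2         6.25         5.8855        11.7710
  3         6.25         5.7113        17.1339
  4         6.25         5.5423        22.1691
  5         6.25         5.3782        26.8912
  6         6.25         5.2191        31.3143
  7         6.25         5.0646        35.4521
  8     5,006.25     3,936.6660    31,493.3276
  Σ                  3,975.5320    31,644.1244
Price P = Σ PV = 3,975.5320.
Macaulay duration = Σ(t·PV) / P = 31,644.1244 / 3,975.5320 = 7.95972 half-year periods.
In years: 7.95972 / 2 = 3.97986 years.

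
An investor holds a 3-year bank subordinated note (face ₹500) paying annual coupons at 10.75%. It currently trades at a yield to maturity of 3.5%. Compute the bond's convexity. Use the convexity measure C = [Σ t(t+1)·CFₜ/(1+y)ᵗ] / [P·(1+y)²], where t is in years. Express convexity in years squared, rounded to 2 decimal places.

With y = 0.035:
  t   CF        PV=CF/(1+0.035)^t    t·PV        t(t+1)·PV
  1        53.75        51.9324        51.9324         103.8647
  2        53.75        50.1762       100.3524         301.0572
  3       553.75       499.4508     1,498.3523       5,993.4093
  Σ                    601.5593     1,650.6371       6,398.3312
P = 601.5593.
Convexity = Σ t(t+1)·PV / [P·(1+y)²] = 6,398.3312 / (601.5593 × 1.071225) = 9.92905.

9.93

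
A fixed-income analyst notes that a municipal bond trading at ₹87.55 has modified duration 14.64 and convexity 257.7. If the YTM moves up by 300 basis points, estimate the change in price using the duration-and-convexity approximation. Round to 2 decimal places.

-₹28.30

Duration effect: -D_mod·Δy = -14.64 × (+0.03) = -0.439200
Convexity effect: ½·C·(Δy)² = 0.5 × 257.7 × (0.03)² = +0.1159650
ΔP/P ≈ -0.439200 + 0.1159650 = -0.323235
ΔP ≈ 87.55 × (-0.323235) = -28.29922425.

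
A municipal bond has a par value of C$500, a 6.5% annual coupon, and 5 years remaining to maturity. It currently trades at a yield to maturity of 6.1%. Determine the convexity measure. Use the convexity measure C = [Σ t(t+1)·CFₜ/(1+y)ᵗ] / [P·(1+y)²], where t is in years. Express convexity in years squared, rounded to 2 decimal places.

With y = 0.061:
  t   CF        PV=CF/(1+0.061)^t    t·PV        t(t+1)·PV
  1        32.50        30.6315        30.6315          61.2630
  2        32.50        28.8704        57.7408         173.2223
  3        32.50        27.2105        81.6316         326.5265
  4        32.50        25.6461       102.5845         512.9226
  5       532.50       396.0433     1,980.2166      11,881.2996
  Σ                    508.4019     2,252.8050      12,955.2340
P = 508.4019.
Convexity = Σ t(t+1)·PV / [P·(1+y)²] = 12,955.2340 / (508.4019 × 1.125721) = 22.63640.

22.64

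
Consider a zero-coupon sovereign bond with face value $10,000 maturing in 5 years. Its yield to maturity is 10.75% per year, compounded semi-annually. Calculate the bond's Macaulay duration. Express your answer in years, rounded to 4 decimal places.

5.0000 years

A zero-coupon bond has a single cash flow at maturity, so its Macaulay duration equals its maturity: 5 years.
(Equivalently: 10 semi-annual periods ÷ 2 = 5 years.)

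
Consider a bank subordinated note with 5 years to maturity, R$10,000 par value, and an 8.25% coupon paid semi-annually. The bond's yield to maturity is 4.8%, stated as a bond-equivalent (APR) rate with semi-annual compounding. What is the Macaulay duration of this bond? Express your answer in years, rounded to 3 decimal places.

4.260 years

Periodic yield y = 0.024. Discount each cash flow and weight by its period:
  t   CF        PV=CF/(1+0.024)^t    t·PV
  1       412.50       402.8320       402.8320
  2       412.50       393.3907       786.7813
  3       412.50       384.1706     1,152.5117
  4       412.50       375.1666     1,500.6663
  5       412.50       366.3736     1,831.8680
  6       412.50       357.7867     2,146.7203
  7       412.50       349.4011     2,445.8076
  8       412.50       341.2120     2,729.6960
  9       412.50       333.2148     2,998.9336
  10   10,412.50     8,214.0142    82,140.1418
  Σ                 11,517.5622    98,135.9586
Price P = Σ PV = 11,517.5622.
Macaulay duration = Σ(t·PV) / P = 98,135.9586 / 11,517.5622 = 8.52055 half-year periods.
In years: 8.52055 / 2 = 4.26027 years.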